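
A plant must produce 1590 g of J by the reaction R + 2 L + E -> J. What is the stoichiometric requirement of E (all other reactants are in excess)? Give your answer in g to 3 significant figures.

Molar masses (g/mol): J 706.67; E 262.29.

590 g

n(J) = 1590 / 706.67 = 2.250 mol
n(E) = (1/1) × 2.250 = 2.250 mol
mass = 2.250 × 262.29 = 590.2 g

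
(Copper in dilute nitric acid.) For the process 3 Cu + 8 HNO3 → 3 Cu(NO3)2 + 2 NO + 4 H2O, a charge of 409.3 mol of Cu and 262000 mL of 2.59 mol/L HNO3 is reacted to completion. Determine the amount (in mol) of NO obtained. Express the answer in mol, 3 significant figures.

n(Cu) = 409.3 mol
n(HNO3) = 2.59 × 262000/1000 = 678.6 mol
n/ν → Cu: 136.4, HNO3: 84.83; HNO3 is limiting.
n(NO) = (2/8) × 678.6 = 169.7 mol

170 mol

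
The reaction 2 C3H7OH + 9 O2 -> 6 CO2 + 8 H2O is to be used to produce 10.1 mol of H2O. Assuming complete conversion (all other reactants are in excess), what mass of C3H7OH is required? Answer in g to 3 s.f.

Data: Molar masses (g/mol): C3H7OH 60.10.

152 g

n(H2O) = 10.10 mol
n(C3H7OH) = (2/8) × 10.10 = 2.525 mol
mass = 2.525 × 60.10 = 151.8 g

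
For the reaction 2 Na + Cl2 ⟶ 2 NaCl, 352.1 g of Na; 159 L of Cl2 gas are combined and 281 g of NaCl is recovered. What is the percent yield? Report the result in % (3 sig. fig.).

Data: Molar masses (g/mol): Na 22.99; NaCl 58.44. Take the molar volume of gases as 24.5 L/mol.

37.0 %

n(Na) = 352.1 / 22.99 = 15.32 mol
n(Cl2) = 159.0 / 24.5 = 6.490 mol
n/ν for Na = 15.32/2 = 7.660
n/ν for Cl2 = 6.490/1 = 6.490
Smallest n/ν is Cl2 → limiting reagent.
theoretical n(NaCl) = (2/1) × 6.490 = 12.98 mol → 758.6 g
% yield = 281 / 758.6 × 100 = 37.04 %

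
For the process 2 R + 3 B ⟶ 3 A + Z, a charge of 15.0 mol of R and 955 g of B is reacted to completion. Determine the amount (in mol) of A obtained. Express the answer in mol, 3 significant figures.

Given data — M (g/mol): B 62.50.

15.3 mol

n(R) = 15.00 mol
n(B) = 955.0 / 62.50 = 15.28 mol
n/ν for R = 15.00/2 = 7.500
n/ν for B = 15.28/3 = 5.093
Smallest n/ν is B → limiting reagent.
n(A) = (3/3) × 15.28 = 15.28 mol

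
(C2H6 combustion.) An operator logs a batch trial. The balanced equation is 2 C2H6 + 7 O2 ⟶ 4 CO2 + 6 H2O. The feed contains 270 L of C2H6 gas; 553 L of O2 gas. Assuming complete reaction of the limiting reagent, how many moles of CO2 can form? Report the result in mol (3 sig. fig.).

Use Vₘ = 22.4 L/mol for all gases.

14.1 mol

n(C2H6) = 270.0 / 22.4 = 12.05 mol
n(O2) = 553.0 / 22.4 = 24.69 mol
n/ν for C2H6 = 12.05/2 = 6.025
n/ν for O2 = 24.69/7 = 3.527
Smallest n/ν is O2 → limiting reagent.
n(CO2) = (4/7) × 24.69 = 14.11 mol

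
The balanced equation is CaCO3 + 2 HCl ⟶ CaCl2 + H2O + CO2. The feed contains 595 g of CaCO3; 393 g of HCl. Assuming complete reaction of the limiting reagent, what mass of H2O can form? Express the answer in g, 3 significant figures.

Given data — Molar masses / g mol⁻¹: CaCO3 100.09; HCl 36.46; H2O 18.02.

n(CaCO3) = 595.0 / 100.09 = 5.945 mol
n(HCl) = 393.0 / 36.46 = 10.78 mol
n/ν for CaCO3 = 5.945/1 = 5.945
n/ν for HCl = 10.78/2 = 5.390
Smallest n/ν is HCl → limiting reagent.
n(H2O) = (1/2) × 10.78 = 5.390 mol
mass = 5.390 × 18.02 = 97.13 g

97.1 g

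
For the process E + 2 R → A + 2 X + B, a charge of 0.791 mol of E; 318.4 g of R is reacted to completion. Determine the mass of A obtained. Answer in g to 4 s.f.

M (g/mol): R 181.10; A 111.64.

88.31 g

n(E) = 0.7910 mol
n(R) = 318.4 / 181.10 = 1.758 mol
n/ν for E = 0.7910/1 = 0.7910
n/ν for R = 1.758/2 = 0.8790
Smallest n/ν is E → limiting reagent.
n(A) = (1/1) × 0.7910 = 0.7910 mol
mass = 0.7910 × 111.64 = 88.31 g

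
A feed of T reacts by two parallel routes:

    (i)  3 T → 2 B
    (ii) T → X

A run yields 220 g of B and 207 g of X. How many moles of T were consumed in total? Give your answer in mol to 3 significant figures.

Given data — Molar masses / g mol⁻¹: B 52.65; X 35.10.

n(B) = 220 / 52.65 = 4.179 mol
n(X) = 207 / 35.10 = 5.897 mol
n(T) via (i) = (3/2)×4.179 = 6.269 mol
n(T) via (ii) = (1/1)×5.897 = 5.897 mol
total n(T) = 6.269 + 5.897 = 12.17 mol

12.2 mol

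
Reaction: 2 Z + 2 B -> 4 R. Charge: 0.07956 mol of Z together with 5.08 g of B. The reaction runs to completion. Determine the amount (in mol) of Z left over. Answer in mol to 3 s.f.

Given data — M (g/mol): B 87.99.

0.0218 mol

n(Z) = 0.07956 mol
n(B) = 5.080 / 87.99 = 0.05773 mol
n/ν → Z: 0.03978, B: 0.02887; B is limiting.
Z consumed = (2/2) × 0.05773 = 0.05773 mol
Z remaining = 0.07956 − 0.05773 = 0.02183 mol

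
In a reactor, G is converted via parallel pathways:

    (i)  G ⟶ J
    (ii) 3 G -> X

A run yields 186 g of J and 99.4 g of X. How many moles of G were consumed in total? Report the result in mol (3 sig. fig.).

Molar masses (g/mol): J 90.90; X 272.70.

n(J) = 186 / 90.90 = 2.046 mol
n(X) = 99.4 / 272.70 = 0.3645 mol
n(G) via (i) = (1/1)×2.046 = 2.046 mol
n(G) via (ii) = (3/1)×0.3645 = 1.094 mol
total n(G) = 2.046 + 1.094 = 3.140 mol

3.14 mol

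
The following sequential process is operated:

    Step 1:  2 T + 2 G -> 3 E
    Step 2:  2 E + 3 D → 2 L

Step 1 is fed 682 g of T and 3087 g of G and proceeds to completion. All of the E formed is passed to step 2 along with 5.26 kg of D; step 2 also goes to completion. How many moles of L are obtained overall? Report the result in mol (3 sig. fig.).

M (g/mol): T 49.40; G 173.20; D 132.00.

Step 1:
n(T) = 682.0 / 49.40 = 13.81 mol
n(G) = 3087 / 173.20 = 17.82 mol
n/ν → T: 6.905, G: 8.910; T is limiting.
n(E) produced = (3/2) × 13.81 = 20.72 mol
Step 2:
n(E) available = 20.72 mol
n(D) = 5.260×1000 / 132.00 = 39.85 mol
n/ν → E: 10.36, D: 13.28; E is limiting.
n(L) = (2/2) × 20.72 = 20.72 mol

20.7 mol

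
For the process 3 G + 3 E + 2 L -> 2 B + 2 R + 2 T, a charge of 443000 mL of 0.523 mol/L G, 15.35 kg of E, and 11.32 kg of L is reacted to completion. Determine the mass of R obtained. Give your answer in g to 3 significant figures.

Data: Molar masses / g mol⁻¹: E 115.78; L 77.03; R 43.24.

n(G) = 0.523 × 443000/1000 = 231.7 mol
n(E) = 15.35×1000 / 115.78 = 132.6 mol
n(L) = 11.32×1000 / 77.03 = 147.0 mol
n/ν → G: 77.23, E: 44.20, L: 73.50; E is limiting.
n(R) = (2/3) × 132.6 = 88.40 mol
mass = 88.40 × 43.24 = 3822 g

3820 g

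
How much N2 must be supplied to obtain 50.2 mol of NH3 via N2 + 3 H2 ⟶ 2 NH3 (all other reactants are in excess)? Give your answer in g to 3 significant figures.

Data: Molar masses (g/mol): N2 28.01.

n(NH3) = 50.20 mol
n(N2) = (1/2) × 50.20 = 25.10 mol
mass = 25.10 × 28.01 = 703.1 g

703 g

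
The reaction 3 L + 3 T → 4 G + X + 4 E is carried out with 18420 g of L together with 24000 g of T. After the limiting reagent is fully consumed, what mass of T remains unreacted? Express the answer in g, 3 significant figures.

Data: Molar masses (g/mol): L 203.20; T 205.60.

n(L) = 18420 / 203.20 = 90.65 mol
n(T) = 24000 / 205.60 = 116.7 mol
n/ν → L: 30.22, T: 38.90; L is limiting.
T consumed = (3/3) × 90.65 = 90.65 mol
T remaining = 116.7 − 90.65 = 26.05 mol
mass = 26.05 × 205.60 = 5356 g

5360 g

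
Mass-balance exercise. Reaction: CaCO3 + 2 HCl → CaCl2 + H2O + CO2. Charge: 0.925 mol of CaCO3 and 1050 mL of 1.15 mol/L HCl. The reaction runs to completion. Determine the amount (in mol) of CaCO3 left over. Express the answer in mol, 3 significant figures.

n(CaCO3) = 0.9250 mol
n(HCl) = 1.15 × 1050/1000 = 1.208 mol
n/ν for CaCO3 = 0.9250/1 = 0.9250
n/ν for HCl = 1.208/2 = 0.6040
Smallest n/ν is HCl → limiting reagent.
CaCO3 consumed = (1/2) × 1.208 = 0.6040 mol
CaCO3 remaining = 0.9250 − 0.6040 = 0.3210 mol

0.321 mol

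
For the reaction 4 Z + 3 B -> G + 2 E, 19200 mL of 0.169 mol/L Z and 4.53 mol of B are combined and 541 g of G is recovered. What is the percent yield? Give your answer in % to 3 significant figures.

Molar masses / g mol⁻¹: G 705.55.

94.5 %

n(Z) = 0.169 × 19200/1000 = 3.245 mol
n(B) = 4.530 mol
n/ν for Z = 3.245/4 = 0.8113
n/ν for B = 4.530/3 = 1.510
Smallest n/ν is Z → limiting reagent.
theoretical n(G) = (1/4) × 3.245 = 0.8113 mol → 572.4 g
% yield = 541 / 572.4 × 100 = 94.51 %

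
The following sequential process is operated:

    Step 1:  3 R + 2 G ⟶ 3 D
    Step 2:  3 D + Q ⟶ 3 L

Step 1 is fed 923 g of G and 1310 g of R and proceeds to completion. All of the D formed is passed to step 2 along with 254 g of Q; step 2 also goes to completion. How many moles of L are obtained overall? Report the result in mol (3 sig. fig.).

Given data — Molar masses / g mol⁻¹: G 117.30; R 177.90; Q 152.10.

5.01 mol

Step 1:
n(G) = 923.0 / 117.30 = 7.869 mol
n(R) = 1310 / 177.90 = 7.364 mol
n/ν for G = 7.869/2 = 3.935
n/ν for R = 7.364/3 = 2.455
Smallest n/ν is R → limiting reagent.
n(D) produced = (3/3) × 7.364 = 7.364 mol
Step 2:
n(D) available = 7.364 mol
n(Q) = 254.0 / 152.10 = 1.670 mol
n/ν for D = 7.364/3 = 2.455
n/ν for Q = 1.670/1 = 1.670
Smallest n/ν is Q → limiting reagent.
n(L) = (3/1) × 1.670 = 5.010 mol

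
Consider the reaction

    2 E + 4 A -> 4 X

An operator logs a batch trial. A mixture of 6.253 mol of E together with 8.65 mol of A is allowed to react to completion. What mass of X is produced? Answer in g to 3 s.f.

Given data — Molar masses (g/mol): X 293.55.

2540 g

n(E) = 6.253 mol
n(A) = 8.650 mol
n/ν for E = 6.253/2 = 3.127
n/ν for A = 8.650/4 = 2.163
Smallest n/ν is A → limiting reagent.
n(X) = (4/4) × 8.650 = 8.650 mol
mass = 8.650 × 293.55 = 2539 g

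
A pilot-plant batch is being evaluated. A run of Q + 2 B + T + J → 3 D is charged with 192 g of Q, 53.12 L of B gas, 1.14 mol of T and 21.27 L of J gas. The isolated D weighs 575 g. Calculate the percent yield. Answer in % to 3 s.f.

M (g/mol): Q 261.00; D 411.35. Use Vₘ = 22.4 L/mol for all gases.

63.3 %

n(Q) = 192.0 / 261.00 = 0.7356 mol
n(B) = 53.12 / 22.4 = 2.371 mol
n(T) = 1.140 mol
n(J) = 21.27 / 22.4 = 0.9496 mol
n/ν for Q = 0.7356/1 = 0.7356
n/ν for B = 2.371/2 = 1.186
n/ν for T = 1.140/1 = 1.140
n/ν for J = 0.9496/1 = 0.9496
Smallest n/ν is Q → limiting reagent.
theoretical n(D) = (3/1) × 0.7356 = 2.207 mol → 907.8 g
% yield = 575 / 907.8 × 100 = 63.34 %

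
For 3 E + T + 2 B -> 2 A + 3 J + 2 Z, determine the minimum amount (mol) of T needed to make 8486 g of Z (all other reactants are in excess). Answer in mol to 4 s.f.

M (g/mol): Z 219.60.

19.32 mol

n(Z) = 8486 / 219.60 = 38.64 mol
n(T) = (1/2) × 38.64 = 19.32 mol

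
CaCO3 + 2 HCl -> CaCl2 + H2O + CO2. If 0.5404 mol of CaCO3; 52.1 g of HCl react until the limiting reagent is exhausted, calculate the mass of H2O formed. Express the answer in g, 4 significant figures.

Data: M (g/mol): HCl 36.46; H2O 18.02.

9.738 g

n(CaCO3) = 0.5404 mol
n(HCl) = 52.10 / 36.46 = 1.429 mol
n/ν for CaCO3 = 0.5404/1 = 0.5404
n/ν for HCl = 1.429/2 = 0.7145
Smallest n/ν is CaCO3 → limiting reagent.
n(H2O) = (1/1) × 0.5404 = 0.5404 mol
mass = 0.5404 × 18.02 = 9.738 g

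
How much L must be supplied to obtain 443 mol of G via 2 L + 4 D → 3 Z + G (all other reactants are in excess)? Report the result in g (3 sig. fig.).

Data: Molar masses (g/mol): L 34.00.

n(G) = 443.0 mol
n(L) = (2/1) × 443.0 = 886.0 mol
mass = 886.0 × 34.00 = 30120 g

30100 g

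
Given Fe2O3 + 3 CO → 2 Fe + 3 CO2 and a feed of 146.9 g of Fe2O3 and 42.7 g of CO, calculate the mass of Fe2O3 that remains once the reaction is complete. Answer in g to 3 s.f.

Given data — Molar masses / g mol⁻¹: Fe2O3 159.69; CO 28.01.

65.8 g

n(Fe2O3) = 146.9 / 159.69 = 0.9199 mol
n(CO) = 42.70 / 28.01 = 1.524 mol
n/ν for Fe2O3 = 0.9199/1 = 0.9199
n/ν for CO = 1.524/3 = 0.5080
Smallest n/ν is CO → limiting reagent.
Fe2O3 consumed = (1/3) × 1.524 = 0.5080 mol
Fe2O3 remaining = 0.9199 − 0.5080 = 0.4119 mol
mass = 0.4119 × 159.69 = 65.78 g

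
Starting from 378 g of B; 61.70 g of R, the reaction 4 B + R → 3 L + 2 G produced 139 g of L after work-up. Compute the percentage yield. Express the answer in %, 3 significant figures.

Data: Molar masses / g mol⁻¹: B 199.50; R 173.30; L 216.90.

n(B) = 378.0 / 199.50 = 1.895 mol
n(R) = 61.70 / 173.30 = 0.3560 mol
n/ν for B = 1.895/4 = 0.4738
n/ν for R = 0.3560/1 = 0.3560
Smallest n/ν is R → limiting reagent.
theoretical n(L) = (3/1) × 0.3560 = 1.068 mol → 231.6 g
% yield = 139 / 231.6 × 100 = 60.02 %

60.0 %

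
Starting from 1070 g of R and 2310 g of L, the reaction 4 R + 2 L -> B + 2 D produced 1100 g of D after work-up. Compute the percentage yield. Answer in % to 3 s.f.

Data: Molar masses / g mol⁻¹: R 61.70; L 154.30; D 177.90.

n(R) = 1070 / 61.70 = 17.34 mol
n(L) = 2310 / 154.30 = 14.97 mol
n/ν → R: 4.335, L: 7.485; R is limiting.
theoretical n(D) = (2/4) × 17.34 = 8.670 mol → 1542 g
% yield = 1100 / 1542 × 100 = 71.34 %

71.3 %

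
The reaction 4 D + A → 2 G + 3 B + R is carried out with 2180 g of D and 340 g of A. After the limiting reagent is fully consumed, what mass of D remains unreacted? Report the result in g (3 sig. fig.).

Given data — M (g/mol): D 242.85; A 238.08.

793 g

n(D) = 2180 / 242.85 = 8.977 mol
n(A) = 340.0 / 238.08 = 1.428 mol
n/ν for D = 8.977/4 = 2.244
n/ν for A = 1.428/1 = 1.428
Smallest n/ν is A → limiting reagent.
D consumed = (4/1) × 1.428 = 5.712 mol
D remaining = 8.977 − 5.712 = 3.265 mol
mass = 3.265 × 242.85 = 792.9 g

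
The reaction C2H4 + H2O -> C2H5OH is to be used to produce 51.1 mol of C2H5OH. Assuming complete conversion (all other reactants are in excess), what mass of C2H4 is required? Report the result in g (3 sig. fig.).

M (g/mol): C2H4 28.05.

1430 g

n(C2H5OH) = 51.10 mol
n(C2H4) = (1/1) × 51.10 = 51.10 mol
mass = 51.10 × 28.05 = 1433 g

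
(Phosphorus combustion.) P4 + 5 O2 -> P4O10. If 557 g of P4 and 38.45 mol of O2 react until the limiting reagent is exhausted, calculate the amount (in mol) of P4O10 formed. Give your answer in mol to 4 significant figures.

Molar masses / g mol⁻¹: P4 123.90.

n(P4) = 557.0 / 123.90 = 4.496 mol
n(O2) = 38.45 mol
n/ν for P4 = 4.496/1 = 4.496
n/ν for O2 = 38.45/5 = 7.690
Smallest n/ν is P4 → limiting reagent.
n(P4O10) = (1/1) × 4.496 = 4.496 mol

4.496 mol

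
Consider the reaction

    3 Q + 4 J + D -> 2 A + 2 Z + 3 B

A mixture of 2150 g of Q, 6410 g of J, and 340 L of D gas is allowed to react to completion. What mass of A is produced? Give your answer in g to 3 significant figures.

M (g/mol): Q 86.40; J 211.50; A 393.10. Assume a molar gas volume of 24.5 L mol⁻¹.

5960 g

n(Q) = 2150 / 86.40 = 24.88 mol
n(J) = 6410 / 211.50 = 30.31 mol
n(D) = 340.0 / 24.5 = 13.88 mol
n/ν for Q = 24.88/3 = 8.293
n/ν for J = 30.31/4 = 7.578
n/ν for D = 13.88/1 = 13.88
Smallest n/ν is J → limiting reagent.
n(A) = (2/4) × 30.31 = 15.16 mol
mass = 15.16 × 393.10 = 5959 g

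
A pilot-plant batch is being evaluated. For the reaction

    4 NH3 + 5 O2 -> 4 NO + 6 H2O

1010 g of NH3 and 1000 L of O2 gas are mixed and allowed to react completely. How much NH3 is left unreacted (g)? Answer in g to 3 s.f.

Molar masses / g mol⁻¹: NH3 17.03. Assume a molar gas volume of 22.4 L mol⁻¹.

n(NH3) = 1010 / 17.03 = 59.31 mol
n(O2) = 1000 / 22.4 = 44.64 mol
n/ν for NH3 = 59.31/4 = 14.83
n/ν for O2 = 44.64/5 = 8.928
Smallest n/ν is O2 → limiting reagent.
NH3 consumed = (4/5) × 44.64 = 35.71 mol
NH3 remaining = 59.31 − 35.71 = 23.60 mol
mass = 23.60 × 17.03 = 401.9 g

402 g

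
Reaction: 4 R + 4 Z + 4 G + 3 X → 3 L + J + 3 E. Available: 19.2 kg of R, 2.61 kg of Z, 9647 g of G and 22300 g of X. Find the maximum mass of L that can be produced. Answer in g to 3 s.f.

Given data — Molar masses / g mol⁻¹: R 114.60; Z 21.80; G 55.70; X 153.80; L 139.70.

n(R) = 19.20×1000 / 114.60 = 167.5 mol
n(Z) = 2.610×1000 / 21.80 = 119.7 mol
n(G) = 9647 / 55.70 = 173.2 mol
n(X) = 22300 / 153.80 = 145.0 mol
n/ν for R = 167.5/4 = 41.88
n/ν for Z = 119.7/4 = 29.93
n/ν for G = 173.2/4 = 43.30
n/ν for X = 145.0/3 = 48.33
Smallest n/ν is Z → limiting reagent.
n(L) = (3/4) × 119.7 = 89.78 mol
mass = 89.78 × 139.70 = 12540 g

12500 g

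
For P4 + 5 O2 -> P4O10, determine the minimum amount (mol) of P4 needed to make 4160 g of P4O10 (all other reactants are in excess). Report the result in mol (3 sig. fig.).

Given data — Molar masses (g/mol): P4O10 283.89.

n(P4O10) = 4160 / 283.89 = 14.65 mol
n(P4) = (1/1) × 14.65 = 14.65 mol

14.7 mol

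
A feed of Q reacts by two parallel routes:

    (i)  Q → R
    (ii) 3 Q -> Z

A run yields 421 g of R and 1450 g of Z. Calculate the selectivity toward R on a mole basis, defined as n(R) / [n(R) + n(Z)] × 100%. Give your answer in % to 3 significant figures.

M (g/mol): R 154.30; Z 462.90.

46.6 %

n(R) = 421 / 154.30 = 2.728 mol
n(Z) = 1450 / 462.90 = 3.132 mol
selectivity = 2.728/(2.728+3.132) × 100 = 46.55 %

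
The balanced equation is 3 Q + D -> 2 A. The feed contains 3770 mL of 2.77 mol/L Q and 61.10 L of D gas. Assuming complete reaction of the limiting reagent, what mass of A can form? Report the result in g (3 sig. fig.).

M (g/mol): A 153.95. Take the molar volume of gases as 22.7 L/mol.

829 g

n(Q) = 2.77 × 3770/1000 = 10.44 mol
n(D) = 61.10 / 22.7 = 2.692 mol
n/ν → Q: 3.480, D: 2.692; D is limiting.
n(A) = (2/1) × 2.692 = 5.384 mol
mass = 5.384 × 153.95 = 828.9 g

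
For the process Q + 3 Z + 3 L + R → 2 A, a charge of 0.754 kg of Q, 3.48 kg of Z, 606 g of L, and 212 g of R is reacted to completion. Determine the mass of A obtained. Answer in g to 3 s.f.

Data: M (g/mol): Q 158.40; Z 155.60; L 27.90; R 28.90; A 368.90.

3510 g

n(Q) = 0.7540×1000 / 158.40 = 4.760 mol
n(Z) = 3.480×1000 / 155.60 = 22.37 mol
n(L) = 606.0 / 27.90 = 21.72 mol
n(R) = 212.0 / 28.90 = 7.336 mol
n/ν for Q = 4.760/1 = 4.760
n/ν for Z = 22.37/3 = 7.457
n/ν for L = 21.72/3 = 7.240
n/ν for R = 7.336/1 = 7.336
Smallest n/ν is Q → limiting reagent.
n(A) = (2/1) × 4.760 = 9.520 mol
mass = 9.520 × 368.90 = 3512 g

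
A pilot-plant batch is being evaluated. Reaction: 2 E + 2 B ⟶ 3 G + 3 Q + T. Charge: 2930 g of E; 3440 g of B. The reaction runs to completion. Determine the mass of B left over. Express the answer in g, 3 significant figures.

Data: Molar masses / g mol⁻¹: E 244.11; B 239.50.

n(E) = 2930 / 244.11 = 12.00 mol
n(B) = 3440 / 239.50 = 14.36 mol
n/ν for E = 12.00/2 = 6.000
n/ν for B = 14.36/2 = 7.180
Smallest n/ν is E → limiting reagent.
B consumed = (2/2) × 12.00 = 12.00 mol
B remaining = 14.36 − 12.00 = 2.360 mol
mass = 2.360 × 239.50 = 565.2 g

565 g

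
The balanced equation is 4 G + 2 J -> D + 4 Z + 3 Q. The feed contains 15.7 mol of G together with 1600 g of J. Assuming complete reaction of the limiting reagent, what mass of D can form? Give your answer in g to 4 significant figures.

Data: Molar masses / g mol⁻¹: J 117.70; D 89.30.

350.5 g

n(G) = 15.70 mol
n(J) = 1600 / 117.70 = 13.59 mol
n/ν for G = 15.70/4 = 3.925
n/ν for J = 13.59/2 = 6.795
Smallest n/ν is G → limiting reagent.
n(D) = (1/4) × 15.70 = 3.925 mol
mass = 3.925 × 89.30 = 350.5 g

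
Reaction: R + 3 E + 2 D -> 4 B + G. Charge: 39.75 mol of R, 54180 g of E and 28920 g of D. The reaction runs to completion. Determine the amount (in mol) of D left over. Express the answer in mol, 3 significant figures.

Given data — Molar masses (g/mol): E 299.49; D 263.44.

n(R) = 39.75 mol
n(E) = 54180 / 299.49 = 180.9 mol
n(D) = 28920 / 263.44 = 109.8 mol
n/ν for R = 39.75/1 = 39.75
n/ν for E = 180.9/3 = 60.30
n/ν for D = 109.8/2 = 54.90
Smallest n/ν is R → limiting reagent.
D consumed = (2/1) × 39.75 = 79.50 mol
D remaining = 109.8 − 79.50 = 30.30 mol

30.3 mol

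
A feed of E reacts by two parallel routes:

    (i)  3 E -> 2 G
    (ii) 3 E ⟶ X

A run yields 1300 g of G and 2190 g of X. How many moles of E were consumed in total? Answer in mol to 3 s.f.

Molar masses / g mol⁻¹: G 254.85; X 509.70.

20.5 mol

n(G) = 1300 / 254.85 = 5.101 mol
n(X) = 2190 / 509.70 = 4.297 mol
n(E) via (i) = (3/2)×5.101 = 7.652 mol
n(E) via (ii) = (3/1)×4.297 = 12.89 mol
total n(E) = 7.652 + 12.89 = 20.54 mol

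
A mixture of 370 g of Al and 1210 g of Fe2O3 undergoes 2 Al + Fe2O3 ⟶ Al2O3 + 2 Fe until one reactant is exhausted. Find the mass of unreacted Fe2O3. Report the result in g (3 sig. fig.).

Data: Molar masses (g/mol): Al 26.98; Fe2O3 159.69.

115 g

n(Al) = 370.0 / 26.98 = 13.71 mol
n(Fe2O3) = 1210 / 159.69 = 7.577 mol
n/ν for Al = 13.71/2 = 6.855
n/ν for Fe2O3 = 7.577/1 = 7.577
Smallest n/ν is Al → limiting reagent.
Fe2O3 consumed = (1/2) × 13.71 = 6.855 mol
Fe2O3 remaining = 7.577 − 6.855 = 0.7220 mol
mass = 0.7220 × 159.69 = 115.3 g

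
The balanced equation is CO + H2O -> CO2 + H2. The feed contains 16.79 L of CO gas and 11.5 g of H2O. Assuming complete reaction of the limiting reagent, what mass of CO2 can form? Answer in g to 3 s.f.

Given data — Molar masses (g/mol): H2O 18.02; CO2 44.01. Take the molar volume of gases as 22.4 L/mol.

n(CO) = 16.79 / 22.4 = 0.7496 mol
n(H2O) = 11.50 / 18.02 = 0.6382 mol
n/ν for CO = 0.7496/1 = 0.7496
n/ν for H2O = 0.6382/1 = 0.6382
Smallest n/ν is H2O → limiting reagent.
n(CO2) = (1/1) × 0.6382 = 0.6382 mol
mass = 0.6382 × 44.01 = 28.09 g

28.1 g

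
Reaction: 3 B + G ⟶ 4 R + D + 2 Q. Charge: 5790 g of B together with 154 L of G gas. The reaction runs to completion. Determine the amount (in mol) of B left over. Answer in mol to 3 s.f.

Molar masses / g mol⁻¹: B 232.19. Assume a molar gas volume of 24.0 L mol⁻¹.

n(B) = 5790 / 232.19 = 24.94 mol
n(G) = 154.0 / 24.0 = 6.417 mol
n/ν → B: 8.313, G: 6.417; G is limiting.
B consumed = (3/1) × 6.417 = 19.25 mol
B remaining = 24.94 − 19.25 = 5.690 mol

5.69 mol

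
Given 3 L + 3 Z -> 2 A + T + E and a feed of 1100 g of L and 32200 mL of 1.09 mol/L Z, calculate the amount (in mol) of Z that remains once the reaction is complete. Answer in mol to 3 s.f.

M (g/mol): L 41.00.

8.27 mol

n(L) = 1100 / 41.00 = 26.83 mol
n(Z) = 1.09 × 32200/1000 = 35.10 mol
n/ν for L = 26.83/3 = 8.943
n/ν for Z = 35.10/3 = 11.70
Smallest n/ν is L → limiting reagent.
Z consumed = (3/3) × 26.83 = 26.83 mol
Z remaining = 35.10 − 26.83 = 8.270 mol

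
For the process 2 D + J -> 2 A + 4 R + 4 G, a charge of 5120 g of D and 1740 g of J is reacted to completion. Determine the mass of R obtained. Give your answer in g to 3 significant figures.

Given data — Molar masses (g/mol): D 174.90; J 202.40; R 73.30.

2520 g

n(D) = 5120 / 174.90 = 29.27 mol
n(J) = 1740 / 202.40 = 8.597 mol
n/ν for D = 29.27/2 = 14.64
n/ν for J = 8.597/1 = 8.597
Smallest n/ν is J → limiting reagent.
n(R) = (4/1) × 8.597 = 34.39 mol
mass = 34.39 × 73.30 = 2521 g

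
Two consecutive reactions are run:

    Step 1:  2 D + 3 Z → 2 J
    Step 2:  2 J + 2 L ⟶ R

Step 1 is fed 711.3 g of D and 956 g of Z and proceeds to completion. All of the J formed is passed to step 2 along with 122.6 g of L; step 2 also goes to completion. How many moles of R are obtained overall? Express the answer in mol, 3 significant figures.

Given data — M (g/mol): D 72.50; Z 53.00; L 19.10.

3.21 mol

Step 1:
n(D) = 711.3 / 72.50 = 9.811 mol
n(Z) = 956.0 / 53.00 = 18.04 mol
n/ν for D = 9.811/2 = 4.906
n/ν for Z = 18.04/3 = 6.013
Smallest n/ν is D → limiting reagent.
n(J) produced = (2/2) × 9.811 = 9.811 mol
Step 2:
n(J) available = 9.811 mol
n(L) = 122.6 / 19.10 = 6.419 mol
n/ν for J = 9.811/2 = 4.906
n/ν for L = 6.419/2 = 3.210
Smallest n/ν is L → limiting reagent.
n(R) = (1/2) × 6.419 = 3.210 mol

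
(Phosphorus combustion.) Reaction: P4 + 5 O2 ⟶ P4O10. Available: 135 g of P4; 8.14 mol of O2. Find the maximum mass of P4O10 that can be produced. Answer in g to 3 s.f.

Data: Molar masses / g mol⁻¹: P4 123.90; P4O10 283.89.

309 g

n(P4) = 135.0 / 123.90 = 1.090 mol
n(O2) = 8.140 mol
n/ν → P4: 1.090, O2: 1.628; P4 is limiting.
n(P4O10) = (1/1) × 1.090 = 1.090 mol
mass = 1.090 × 283.89 = 309.4 g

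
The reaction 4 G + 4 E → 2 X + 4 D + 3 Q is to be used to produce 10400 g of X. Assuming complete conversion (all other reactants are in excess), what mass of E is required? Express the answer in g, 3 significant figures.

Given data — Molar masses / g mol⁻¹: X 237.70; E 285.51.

25000 g

n(X) = 10400 / 237.70 = 43.75 mol
n(E) = (4/2) × 43.75 = 87.50 mol
mass = 87.50 × 285.51 = 24980 g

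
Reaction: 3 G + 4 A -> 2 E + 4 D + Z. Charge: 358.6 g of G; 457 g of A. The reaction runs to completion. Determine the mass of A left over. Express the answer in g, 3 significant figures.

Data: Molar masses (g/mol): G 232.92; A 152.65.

n(G) = 358.6 / 232.92 = 1.540 mol
n(A) = 457.0 / 152.65 = 2.994 mol
n/ν for G = 1.540/3 = 0.5133
n/ν for A = 2.994/4 = 0.7485
Smallest n/ν is G → limiting reagent.
A consumed = (4/3) × 1.540 = 2.053 mol
A remaining = 2.994 − 2.053 = 0.9410 mol
mass = 0.9410 × 152.65 = 143.6 g

144 g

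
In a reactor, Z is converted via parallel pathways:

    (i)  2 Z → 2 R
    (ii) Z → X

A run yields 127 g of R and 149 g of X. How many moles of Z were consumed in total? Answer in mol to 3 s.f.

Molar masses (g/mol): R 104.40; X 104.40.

2.64 mol

n(R) = 127 / 104.40 = 1.216 mol
n(X) = 149 / 104.40 = 1.427 mol
n(Z) via (i) = (2/2)×1.216 = 1.216 mol
n(Z) via (ii) = (1/1)×1.427 = 1.427 mol
total n(Z) = 1.216 + 1.427 = 2.643 mol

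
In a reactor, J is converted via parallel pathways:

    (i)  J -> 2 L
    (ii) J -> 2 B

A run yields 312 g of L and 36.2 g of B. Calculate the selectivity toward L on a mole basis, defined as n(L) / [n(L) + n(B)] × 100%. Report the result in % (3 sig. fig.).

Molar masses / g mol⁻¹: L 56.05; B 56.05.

n(L) = 312 / 56.05 = 5.566 mol
n(B) = 36.2 / 56.05 = 0.6459 mol
selectivity = 5.566/(5.566+0.6459) × 100 = 89.60 %

89.6 %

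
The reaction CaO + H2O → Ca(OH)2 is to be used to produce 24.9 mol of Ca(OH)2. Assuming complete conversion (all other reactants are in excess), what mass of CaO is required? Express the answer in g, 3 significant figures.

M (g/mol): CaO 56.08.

n(Ca(OH)2) = 24.90 mol
n(CaO) = (1/1) × 24.90 = 24.90 mol
mass = 24.90 × 56.08 = 1396 g

1400 g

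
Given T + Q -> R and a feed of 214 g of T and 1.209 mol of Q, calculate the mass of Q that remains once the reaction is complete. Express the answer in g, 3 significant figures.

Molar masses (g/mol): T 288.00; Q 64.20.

29.9 g

n(T) = 214.0 / 288.00 = 0.7431 mol
n(Q) = 1.209 mol
n/ν for T = 0.7431/1 = 0.7431
n/ν for Q = 1.209/1 = 1.209
Smallest n/ν is T → limiting reagent.
Q consumed = (1/1) × 0.7431 = 0.7431 mol
Q remaining = 1.209 − 0.7431 = 0.4659 mol
mass = 0.4659 × 64.20 = 29.91 g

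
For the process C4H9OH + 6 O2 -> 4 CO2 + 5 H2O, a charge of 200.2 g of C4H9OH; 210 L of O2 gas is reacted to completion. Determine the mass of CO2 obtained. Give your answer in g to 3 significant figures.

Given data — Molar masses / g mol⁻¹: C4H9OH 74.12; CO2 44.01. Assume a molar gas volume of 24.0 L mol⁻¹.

257 g

n(C4H9OH) = 200.2 / 74.12 = 2.701 mol
n(O2) = 210.0 / 24.0 = 8.750 mol
n/ν for C4H9OH = 2.701/1 = 2.701
n/ν for O2 = 8.750/6 = 1.458
Smallest n/ν is O2 → limiting reagent.
n(CO2) = (4/6) × 8.750 = 5.833 mol
mass = 5.833 × 44.01 = 256.7 g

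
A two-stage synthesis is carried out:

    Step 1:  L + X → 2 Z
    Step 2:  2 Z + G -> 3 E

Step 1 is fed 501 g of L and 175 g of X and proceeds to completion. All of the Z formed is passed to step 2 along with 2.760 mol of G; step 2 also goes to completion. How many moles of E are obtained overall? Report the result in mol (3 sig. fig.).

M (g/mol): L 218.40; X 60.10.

6.88 mol

Step 1:
n(L) = 501.0 / 218.40 = 2.294 mol
n(X) = 175.0 / 60.10 = 2.912 mol
n/ν for L = 2.294/1 = 2.294
n/ν for X = 2.912/1 = 2.912
Smallest n/ν is L → limiting reagent.
n(Z) produced = (2/1) × 2.294 = 4.588 mol
Step 2:
n(Z) available = 4.588 mol
n(G) = 2.760 mol
n/ν for Z = 4.588/2 = 2.294
n/ν for G = 2.760/1 = 2.760
Smallest n/ν is Z → limiting reagent.
n(E) = (3/2) × 4.588 = 6.882 mol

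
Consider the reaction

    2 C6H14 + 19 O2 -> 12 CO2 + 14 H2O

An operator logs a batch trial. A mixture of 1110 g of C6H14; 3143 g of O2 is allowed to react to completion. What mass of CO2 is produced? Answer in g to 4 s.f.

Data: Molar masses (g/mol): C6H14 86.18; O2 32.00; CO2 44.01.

2730 g

n(C6H14) = 1110 / 86.18 = 12.88 mol
n(O2) = 3143 / 32.00 = 98.22 mol
n/ν for C6H14 = 12.88/2 = 6.440
n/ν for O2 = 98.22/19 = 5.169
Smallest n/ν is O2 → limiting reagent.
n(CO2) = (12/19) × 98.22 = 62.03 mol
mass = 62.03 × 44.01 = 2730 g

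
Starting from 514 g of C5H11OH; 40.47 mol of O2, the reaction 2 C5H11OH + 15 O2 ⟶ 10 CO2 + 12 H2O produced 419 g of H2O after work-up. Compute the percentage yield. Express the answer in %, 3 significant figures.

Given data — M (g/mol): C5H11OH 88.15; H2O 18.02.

71.8 %

n(C5H11OH) = 514.0 / 88.15 = 5.831 mol
n(O2) = 40.47 mol
n/ν → C5H11OH: 2.916, O2: 2.698; O2 is limiting.
theoretical n(H2O) = (12/15) × 40.47 = 32.38 mol → 583.5 g
% yield = 419 / 583.5 × 100 = 71.81 %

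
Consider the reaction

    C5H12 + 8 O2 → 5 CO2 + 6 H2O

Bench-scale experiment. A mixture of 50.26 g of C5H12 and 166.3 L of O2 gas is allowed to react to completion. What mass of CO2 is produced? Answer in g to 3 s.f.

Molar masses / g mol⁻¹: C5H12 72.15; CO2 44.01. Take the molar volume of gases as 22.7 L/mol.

153 g

n(C5H12) = 50.26 / 72.15 = 0.6966 mol
n(O2) = 166.3 / 22.7 = 7.326 mol
n/ν for C5H12 = 0.6966/1 = 0.6966
n/ν for O2 = 7.326/8 = 0.9158
Smallest n/ν is C5H12 → limiting reagent.
n(CO2) = (5/1) × 0.6966 = 3.483 mol
mass = 3.483 × 44.01 = 153.3 g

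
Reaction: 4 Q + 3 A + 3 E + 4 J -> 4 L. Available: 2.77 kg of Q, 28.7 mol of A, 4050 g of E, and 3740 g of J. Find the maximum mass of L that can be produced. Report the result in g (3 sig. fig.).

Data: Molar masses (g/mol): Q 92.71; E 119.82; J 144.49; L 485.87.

12600 g

n(Q) = 2.770×1000 / 92.71 = 29.88 mol
n(A) = 28.70 mol
n(E) = 4050 / 119.82 = 33.80 mol
n(J) = 3740 / 144.49 = 25.88 mol
n/ν for Q = 29.88/4 = 7.470
n/ν for A = 28.70/3 = 9.567
n/ν for E = 33.80/3 = 11.27
n/ν for J = 25.88/4 = 6.470
Smallest n/ν is J → limiting reagent.
n(L) = (4/4) × 25.88 = 25.88 mol
mass = 25.88 × 485.87 = 12570 g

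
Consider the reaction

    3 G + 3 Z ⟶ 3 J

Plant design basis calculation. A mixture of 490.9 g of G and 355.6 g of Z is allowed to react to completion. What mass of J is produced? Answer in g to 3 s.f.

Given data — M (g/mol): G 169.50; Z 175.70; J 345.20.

n(G) = 490.9 / 169.50 = 2.896 mol
n(Z) = 355.6 / 175.70 = 2.024 mol
n/ν → G: 0.9653, Z: 0.6747; Z is limiting.
n(J) = (3/3) × 2.024 = 2.024 mol
mass = 2.024 × 345.20 = 698.7 g

699 g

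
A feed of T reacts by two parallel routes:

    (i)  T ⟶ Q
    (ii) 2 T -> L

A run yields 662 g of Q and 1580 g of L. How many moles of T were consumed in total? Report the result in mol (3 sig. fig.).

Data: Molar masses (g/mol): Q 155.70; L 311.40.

n(Q) = 662 / 155.70 = 4.252 mol
n(L) = 1580 / 311.40 = 5.074 mol
n(T) via (i) = (1/1)×4.252 = 4.252 mol
n(T) via (ii) = (2/1)×5.074 = 10.15 mol
total n(T) = 4.252 + 10.15 = 14.40 mol

14.4 mol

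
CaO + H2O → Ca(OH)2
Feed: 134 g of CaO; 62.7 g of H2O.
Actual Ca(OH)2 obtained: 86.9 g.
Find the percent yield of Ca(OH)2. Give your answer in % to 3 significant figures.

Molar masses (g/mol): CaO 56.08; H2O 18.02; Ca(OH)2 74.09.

n(CaO) = 134.0 / 56.08 = 2.389 mol
n(H2O) = 62.70 / 18.02 = 3.479 mol
n/ν for CaO = 2.389/1 = 2.389
n/ν for H2O = 3.479/1 = 3.479
Smallest n/ν is CaO → limiting reagent.
theoretical n(Ca(OH)2) = (1/1) × 2.389 = 2.389 mol → 177.0 g
% yield = 86.9 / 177.0 × 100 = 49.10 %

49.1 %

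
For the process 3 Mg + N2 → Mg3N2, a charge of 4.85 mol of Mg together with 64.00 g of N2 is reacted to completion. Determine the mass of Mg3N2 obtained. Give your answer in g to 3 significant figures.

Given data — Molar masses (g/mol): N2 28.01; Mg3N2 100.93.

n(Mg) = 4.850 mol
n(N2) = 64.00 / 28.01 = 2.285 mol
n/ν → Mg: 1.617, N2: 2.285; Mg is limiting.
n(Mg3N2) = (1/3) × 4.850 = 1.617 mol
mass = 1.617 × 100.93 = 163.2 g

163 g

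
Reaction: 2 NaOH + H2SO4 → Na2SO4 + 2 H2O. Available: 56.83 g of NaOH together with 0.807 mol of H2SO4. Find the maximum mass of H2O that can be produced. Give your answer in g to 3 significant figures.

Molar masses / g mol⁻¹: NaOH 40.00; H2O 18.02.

25.6 g

n(NaOH) = 56.83 / 40.00 = 1.421 mol
n(H2SO4) = 0.8070 mol
n/ν → NaOH: 0.7105, H2SO4: 0.8070; NaOH is limiting.
n(H2O) = (2/2) × 1.421 = 1.421 mol
mass = 1.421 × 18.02 = 25.61 g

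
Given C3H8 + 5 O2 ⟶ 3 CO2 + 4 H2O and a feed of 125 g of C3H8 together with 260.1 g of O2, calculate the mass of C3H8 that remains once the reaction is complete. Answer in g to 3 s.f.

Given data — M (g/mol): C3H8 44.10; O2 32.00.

53.3 g

n(C3H8) = 125.0 / 44.10 = 2.834 mol
n(O2) = 260.1 / 32.00 = 8.128 mol
n/ν for C3H8 = 2.834/1 = 2.834
n/ν for O2 = 8.128/5 = 1.626
Smallest n/ν is O2 → limiting reagent.
C3H8 consumed = (1/5) × 8.128 = 1.626 mol
C3H8 remaining = 2.834 − 1.626 = 1.208 mol
mass = 1.208 × 44.10 = 53.27 g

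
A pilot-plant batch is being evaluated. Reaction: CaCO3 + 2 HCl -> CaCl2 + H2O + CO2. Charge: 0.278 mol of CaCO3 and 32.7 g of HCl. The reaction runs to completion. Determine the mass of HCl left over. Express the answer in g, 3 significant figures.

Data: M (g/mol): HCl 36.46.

12.4 g

n(CaCO3) = 0.2780 mol
n(HCl) = 32.70 / 36.46 = 0.8969 mol
n/ν → CaCO3: 0.2780, HCl: 0.4485; CaCO3 is limiting.
HCl consumed = (2/1) × 0.2780 = 0.5560 mol
HCl remaining = 0.8969 − 0.5560 = 0.3409 mol
mass = 0.3409 × 36.46 = 12.43 g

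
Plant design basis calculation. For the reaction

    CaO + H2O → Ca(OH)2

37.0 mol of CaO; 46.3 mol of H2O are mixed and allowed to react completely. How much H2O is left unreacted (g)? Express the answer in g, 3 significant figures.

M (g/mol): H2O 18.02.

n(CaO) = 37.00 mol
n(H2O) = 46.30 mol
n/ν for CaO = 37.00/1 = 37.00
n/ν for H2O = 46.30/1 = 46.30
Smallest n/ν is CaO → limiting reagent.
H2O consumed = (1/1) × 37.00 = 37.00 mol
H2O remaining = 46.30 − 37.00 = 9.300 mol
mass = 9.300 × 18.02 = 167.6 g

168 g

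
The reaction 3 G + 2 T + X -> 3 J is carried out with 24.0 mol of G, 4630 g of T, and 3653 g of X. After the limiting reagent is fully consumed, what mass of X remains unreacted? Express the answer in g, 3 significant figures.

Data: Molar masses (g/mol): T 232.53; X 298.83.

n(G) = 24.00 mol
n(T) = 4630 / 232.53 = 19.91 mol
n(X) = 3653 / 298.83 = 12.22 mol
n/ν → G: 8.000, T: 9.955, X: 12.22; G is limiting.
X consumed = (1/3) × 24.00 = 8.000 mol
X remaining = 12.22 − 8.000 = 4.220 mol
mass = 4.220 × 298.83 = 1261 g

1260 g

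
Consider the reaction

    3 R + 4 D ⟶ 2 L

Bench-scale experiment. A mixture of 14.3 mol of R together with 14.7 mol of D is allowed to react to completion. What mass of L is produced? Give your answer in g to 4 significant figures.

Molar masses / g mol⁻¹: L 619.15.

4551 g

n(R) = 14.30 mol
n(D) = 14.70 mol
n/ν for R = 14.30/3 = 4.767
n/ν for D = 14.70/4 = 3.675
Smallest n/ν is D → limiting reagent.
n(L) = (2/4) × 14.70 = 7.350 mol
mass = 7.350 × 619.15 = 4551 g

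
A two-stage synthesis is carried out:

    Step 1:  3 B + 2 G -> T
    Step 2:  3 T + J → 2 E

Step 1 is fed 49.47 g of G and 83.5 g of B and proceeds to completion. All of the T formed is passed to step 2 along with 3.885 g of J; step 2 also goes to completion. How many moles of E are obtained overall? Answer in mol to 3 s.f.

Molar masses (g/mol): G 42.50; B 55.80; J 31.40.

0.247 mol

Step 1:
n(G) = 49.47 / 42.50 = 1.164 mol
n(B) = 83.50 / 55.80 = 1.496 mol
n/ν for G = 1.164/2 = 0.5820
n/ν for B = 1.496/3 = 0.4987
Smallest n/ν is B → limiting reagent.
n(T) produced = (1/3) × 1.496 = 0.4987 mol
Step 2:
n(T) available = 0.4987 mol
n(J) = 3.885 / 31.40 = 0.1237 mol
n/ν for T = 0.4987/3 = 0.1662
n/ν for J = 0.1237/1 = 0.1237
Smallest n/ν is J → limiting reagent.
n(E) = (2/1) × 0.1237 = 0.2474 mol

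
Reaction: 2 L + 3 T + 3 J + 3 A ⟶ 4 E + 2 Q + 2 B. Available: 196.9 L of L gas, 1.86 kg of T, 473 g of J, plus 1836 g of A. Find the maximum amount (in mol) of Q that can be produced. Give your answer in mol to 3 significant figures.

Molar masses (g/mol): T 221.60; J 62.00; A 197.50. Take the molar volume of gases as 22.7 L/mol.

n(L) = 196.9 / 22.7 = 8.674 mol
n(T) = 1.860×1000 / 221.60 = 8.394 mol
n(J) = 473.0 / 62.00 = 7.629 mol
n(A) = 1836 / 197.50 = 9.296 mol
n/ν for L = 8.674/2 = 4.337
n/ν for T = 8.394/3 = 2.798
n/ν for J = 7.629/3 = 2.543
n/ν for A = 9.296/3 = 3.099
Smallest n/ν is J → limiting reagent.
n(Q) = (2/3) × 7.629 = 5.086 mol

5.09 mol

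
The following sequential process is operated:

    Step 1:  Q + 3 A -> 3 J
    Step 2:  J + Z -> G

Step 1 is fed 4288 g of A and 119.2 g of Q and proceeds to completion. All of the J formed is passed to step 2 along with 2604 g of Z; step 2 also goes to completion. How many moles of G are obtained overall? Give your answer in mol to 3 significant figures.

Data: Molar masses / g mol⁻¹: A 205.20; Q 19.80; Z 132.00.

Step 1:
n(A) = 4288 / 205.20 = 20.90 mol
n(Q) = 119.2 / 19.80 = 6.020 mol
n/ν for A = 20.90/3 = 6.967
n/ν for Q = 6.020/1 = 6.020
Smallest n/ν is Q → limiting reagent.
n(J) produced = (3/1) × 6.020 = 18.06 mol
Step 2:
n(J) available = 18.06 mol
n(Z) = 2604 / 132.00 = 19.73 mol
n/ν for J = 18.06/1 = 18.06
n/ν for Z = 19.73/1 = 19.73
Smallest n/ν is J → limiting reagent.
n(G) = (1/1) × 18.06 = 18.06 mol

18.1 mol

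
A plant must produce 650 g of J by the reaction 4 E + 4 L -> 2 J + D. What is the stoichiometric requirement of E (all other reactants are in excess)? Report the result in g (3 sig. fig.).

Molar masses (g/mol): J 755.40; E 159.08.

n(J) = 650 / 755.40 = 0.8605 mol
n(E) = (4/2) × 0.8605 = 1.721 mol
mass = 1.721 × 159.08 = 273.8 g

274 g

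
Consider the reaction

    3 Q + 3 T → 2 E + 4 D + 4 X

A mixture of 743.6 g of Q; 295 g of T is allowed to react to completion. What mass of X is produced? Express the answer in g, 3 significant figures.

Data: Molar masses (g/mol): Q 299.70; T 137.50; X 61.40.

176 g

n(Q) = 743.6 / 299.70 = 2.481 mol
n(T) = 295.0 / 137.50 = 2.145 mol
n/ν for Q = 2.481/3 = 0.8270
n/ν for T = 2.145/3 = 0.7150
Smallest n/ν is T → limiting reagent.
n(X) = (4/3) × 2.145 = 2.860 mol
mass = 2.860 × 61.40 = 175.6 g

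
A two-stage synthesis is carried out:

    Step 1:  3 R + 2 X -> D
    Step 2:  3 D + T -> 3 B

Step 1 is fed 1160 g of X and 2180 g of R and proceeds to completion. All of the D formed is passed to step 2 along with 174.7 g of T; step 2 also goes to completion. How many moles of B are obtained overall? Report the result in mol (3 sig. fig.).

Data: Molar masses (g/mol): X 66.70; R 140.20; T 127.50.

4.11 mol

Step 1:
n(X) = 1160 / 66.70 = 17.39 mol
n(R) = 2180 / 140.20 = 15.55 mol
n/ν → X: 8.695, R: 5.183; R is limiting.
n(D) produced = (1/3) × 15.55 = 5.183 mol
Step 2:
n(D) available = 5.183 mol
n(T) = 174.7 / 127.50 = 1.370 mol
n/ν → D: 1.728, T: 1.370; T is limiting.
n(B) = (3/1) × 1.370 = 4.110 mol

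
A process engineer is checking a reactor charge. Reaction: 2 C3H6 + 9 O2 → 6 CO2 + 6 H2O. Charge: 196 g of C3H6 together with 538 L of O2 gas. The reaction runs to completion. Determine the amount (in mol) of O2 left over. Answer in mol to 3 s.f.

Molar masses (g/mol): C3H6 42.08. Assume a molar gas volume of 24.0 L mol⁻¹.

1.46 mol

n(C3H6) = 196.0 / 42.08 = 4.658 mol
n(O2) = 538.0 / 24.0 = 22.42 mol
n/ν for C3H6 = 4.658/2 = 2.329
n/ν for O2 = 22.42/9 = 2.491
Smallest n/ν is C3H6 → limiting reagent.
O2 consumed = (9/2) × 4.658 = 20.96 mol
O2 remaining = 22.42 − 20.96 = 1.460 mol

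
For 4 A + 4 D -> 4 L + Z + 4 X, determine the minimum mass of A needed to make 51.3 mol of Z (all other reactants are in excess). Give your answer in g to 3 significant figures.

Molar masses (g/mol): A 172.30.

35400 g

n(Z) = 51.30 mol
n(A) = (4/1) × 51.30 = 205.2 mol
mass = 205.2 × 172.30 = 35360 g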